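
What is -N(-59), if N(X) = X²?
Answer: -3481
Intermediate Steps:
-N(-59) = -1*(-59)² = -1*3481 = -3481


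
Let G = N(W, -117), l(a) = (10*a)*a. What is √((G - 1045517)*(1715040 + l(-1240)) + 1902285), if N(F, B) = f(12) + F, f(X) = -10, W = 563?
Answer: 5*I*√714380784811 ≈ 4.2261e+6*I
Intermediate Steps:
N(F, B) = -10 + F
l(a) = 10*a²
G = 553 (G = -10 + 563 = 553)
√((G - 1045517)*(1715040 + l(-1240)) + 1902285) = √((553 - 1045517)*(1715040 + 10*(-1240)²) + 1902285) = √(-1044964*(1715040 + 10*1537600) + 1902285) = √(-1044964*(1715040 + 15376000) + 1902285) = √(-1044964*17091040 + 1902285) = √(-17859521522560 + 1902285) = √(-17859519620275) = 5*I*√714380784811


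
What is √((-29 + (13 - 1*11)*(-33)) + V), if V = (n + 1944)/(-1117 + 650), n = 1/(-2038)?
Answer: I*√89823637485786/951746 ≈ 9.9581*I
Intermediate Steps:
n = -1/2038 ≈ -0.00049068
V = -3961871/951746 (V = (-1/2038 + 1944)/(-1117 + 650) = (3961871/2038)/(-467) = (3961871/2038)*(-1/467) = -3961871/951746 ≈ -4.1627)
√((-29 + (13 - 1*11)*(-33)) + V) = √((-29 + (13 - 1*11)*(-33)) - 3961871/951746) = √((-29 + (13 - 11)*(-33)) - 3961871/951746) = √((-29 + 2*(-33)) - 3961871/951746) = √((-29 - 66) - 3961871/951746) = √(-95 - 3961871/951746) = √(-94377741/951746) = I*√89823637485786/951746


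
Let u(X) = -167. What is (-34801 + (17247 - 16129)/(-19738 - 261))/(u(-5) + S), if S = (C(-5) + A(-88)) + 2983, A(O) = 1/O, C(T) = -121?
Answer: -523476888/40537973 ≈ -12.913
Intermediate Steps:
S = 251855/88 (S = (-121 + 1/(-88)) + 2983 = (-121 - 1/88) + 2983 = -10649/88 + 2983 = 251855/88 ≈ 2862.0)
(-34801 + (17247 - 16129)/(-19738 - 261))/(u(-5) + S) = (-34801 + (17247 - 16129)/(-19738 - 261))/(-167 + 251855/88) = (-34801 + 1118/(-19999))/(237159/88) = (-34801 + 1118*(-1/19999))*(88/237159) = (-34801 - 1118/19999)*(88/237159) = -695986317/19999*88/237159 = -523476888/40537973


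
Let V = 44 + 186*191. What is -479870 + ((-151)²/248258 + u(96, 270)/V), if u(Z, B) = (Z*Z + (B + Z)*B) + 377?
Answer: -1059370523389019/2207634265 ≈ -4.7987e+5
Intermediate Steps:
u(Z, B) = 377 + Z² + B*(B + Z) (u(Z, B) = (Z² + B*(B + Z)) + 377 = 377 + Z² + B*(B + Z))
V = 35570 (V = 44 + 35526 = 35570)
-479870 + ((-151)²/248258 + u(96, 270)/V) = -479870 + ((-151)²/248258 + (377 + 270² + 96² + 270*96)/35570) = -479870 + (22801*(1/248258) + (377 + 72900 + 9216 + 25920)*(1/35570)) = -479870 + (22801/248258 + 108413*(1/35570)) = -479870 + (22801/248258 + 108413/35570) = -479870 + 6931356531/2207634265 = -1059370523389019/2207634265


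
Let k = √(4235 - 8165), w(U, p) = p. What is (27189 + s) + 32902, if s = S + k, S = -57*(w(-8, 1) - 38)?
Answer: 62200 + I*√3930 ≈ 62200.0 + 62.69*I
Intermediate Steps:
S = 2109 (S = -57*(1 - 38) = -57*(-37) = 2109)
k = I*√3930 (k = √(-3930) = I*√3930 ≈ 62.69*I)
s = 2109 + I*√3930 ≈ 2109.0 + 62.69*I
(27189 + s) + 32902 = (27189 + (2109 + I*√3930)) + 32902 = (29298 + I*√3930) + 32902 = 62200 + I*√3930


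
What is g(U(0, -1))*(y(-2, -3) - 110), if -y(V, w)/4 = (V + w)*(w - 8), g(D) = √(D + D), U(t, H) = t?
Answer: 0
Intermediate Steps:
g(D) = √2*√D (g(D) = √(2*D) = √2*√D)
y(V, w) = -4*(-8 + w)*(V + w) (y(V, w) = -4*(V + w)*(w - 8) = -4*(V + w)*(-8 + w) = -4*(-8 + w)*(V + w))
g(U(0, -1))*(y(-2, -3) - 110) = (√2*√0)*((-4*(-3)² + 32*(-2) + 32*(-3) - 4*(-2)*(-3)) - 110) = (√2*0)*((-4*9 - 64 - 96 - 24) - 110) = 0*((-36 - 64 - 96 - 24) - 110) = 0*(-220 - 110) = 0*(-330) = 0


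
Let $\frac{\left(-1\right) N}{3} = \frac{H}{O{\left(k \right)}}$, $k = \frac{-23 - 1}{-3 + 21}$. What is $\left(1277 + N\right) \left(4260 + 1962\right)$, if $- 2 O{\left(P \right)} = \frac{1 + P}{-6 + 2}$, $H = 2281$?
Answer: $1029796998$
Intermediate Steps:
$k = - \frac{4}{3}$ ($k = - \frac{24}{18} = \left(-24\right) \frac{1}{18} = - \frac{4}{3} \approx -1.3333$)
$O{\left(P \right)} = \frac{1}{8} + \frac{P}{8}$ ($O{\left(P \right)} = - \frac{\left(1 + P\right) \frac{1}{-6 + 2}}{2} = - \frac{\left(1 + P\right) \frac{1}{-4}}{2} = - \frac{\left(1 + P\right) \left(- \frac{1}{4}\right)}{2} = - \frac{- \frac{1}{4} - \frac{P}{4}}{2} = \frac{1}{8} + \frac{P}{8}$)
$N = 164232$ ($N = - 3 \frac{2281}{\frac{1}{8} + \frac{1}{8} \left(- \frac{4}{3}\right)} = - 3 \frac{2281}{\frac{1}{8} - \frac{1}{6}} = - 3 \frac{2281}{- \frac{1}{24}} = - 3 \cdot 2281 \left(-24\right) = \left(-3\right) \left(-54744\right) = 164232$)
$\left(1277 + N\right) \left(4260 + 1962\right) = \left(1277 + 164232\right) \left(4260 + 1962\right) = 165509 \cdot 6222 = 1029796998$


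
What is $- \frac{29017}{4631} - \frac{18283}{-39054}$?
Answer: $- \frac{1048561345}{180859074} \approx -5.7977$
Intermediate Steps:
$- \frac{29017}{4631} - \frac{18283}{-39054} = \left(-29017\right) \frac{1}{4631} - - \frac{18283}{39054} = - \frac{29017}{4631} + \frac{18283}{39054} = - \frac{1048561345}{180859074}$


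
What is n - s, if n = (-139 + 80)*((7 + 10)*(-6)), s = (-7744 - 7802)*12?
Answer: 192570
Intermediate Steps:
s = -186552 (s = -15546*12 = -186552)
n = 6018 (n = -1003*(-6) = -59*(-102) = 6018)
n - s = 6018 - 1*(-186552) = 6018 + 186552 = 192570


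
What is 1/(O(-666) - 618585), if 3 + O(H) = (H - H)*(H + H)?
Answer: -1/618588 ≈ -1.6166e-6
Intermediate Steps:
O(H) = -3 (O(H) = -3 + (H - H)*(H + H) = -3 + 0*(2*H) = -3 + 0 = -3)
1/(O(-666) - 618585) = 1/(-3 - 618585) = 1/(-618588) = -1/618588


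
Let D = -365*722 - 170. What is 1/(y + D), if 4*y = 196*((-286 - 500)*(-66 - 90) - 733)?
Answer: 1/5708567 ≈ 1.7518e-7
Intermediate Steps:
y = 5972267 (y = (196*((-286 - 500)*(-66 - 90) - 733))/4 = (196*(-786*(-156) - 733))/4 = (196*(122616 - 733))/4 = (196*121883)/4 = (¼)*23889068 = 5972267)
D = -263700 (D = -263530 - 170 = -263700)
1/(y + D) = 1/(5972267 - 263700) = 1/5708567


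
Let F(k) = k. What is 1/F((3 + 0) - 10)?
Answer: -⅐ ≈ -0.14286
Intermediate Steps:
1/F((3 + 0) - 10) = 1/((3 + 0) - 10) = 1/(3 - 10) = 1/(-7) = -⅐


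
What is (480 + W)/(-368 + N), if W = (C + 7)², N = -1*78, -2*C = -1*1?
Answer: -2145/1784 ≈ -1.2024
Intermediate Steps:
C = ½ (C = -(-1)/2 = -½*(-1) = ½ ≈ 0.50000)
N = -78
W = 225/4 (W = (½ + 7)² = (15/2)² = 225/4 ≈ 56.250)
(480 + W)/(-368 + N) = (480 + 225/4)/(-368 - 78) = (2145/4)/(-446) = (2145/4)*(-1/446) = -2145/1784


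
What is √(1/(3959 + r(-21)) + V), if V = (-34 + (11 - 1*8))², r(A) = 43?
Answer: √15391383846/4002 ≈ 31.000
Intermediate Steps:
V = 961 (V = (-34 + (11 - 8))² = (-34 + 3)² = (-31)² = 961)
√(1/(3959 + r(-21)) + V) = √(1/(3959 + 43) + 961) = √(1/4002 + 961) = √(3845923/4002) = √15391383846/4002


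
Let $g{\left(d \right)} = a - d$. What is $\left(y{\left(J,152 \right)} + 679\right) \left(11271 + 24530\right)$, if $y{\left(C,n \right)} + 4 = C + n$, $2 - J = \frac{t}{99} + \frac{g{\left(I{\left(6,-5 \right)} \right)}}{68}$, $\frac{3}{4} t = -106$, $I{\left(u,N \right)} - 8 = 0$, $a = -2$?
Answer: $\frac{300268106543}{10098} \approx 2.9735 \cdot 10^{7}$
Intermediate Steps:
$I{\left(u,N \right)} = 8$ ($I{\left(u,N \right)} = 8 + 0 = 8$)
$g{\left(d \right)} = -2 - d$
$t = - \frac{424}{3}$ ($t = \frac{4}{3} \left(-106\right) = - \frac{424}{3} \approx -141.33$)
$J = \frac{36097}{10098}$ ($J = 2 - \left(- \frac{424}{3 \cdot 99} + \frac{-2 - 8}{68}\right) = 2 - \left(\left(- \frac{424}{3}\right) \frac{1}{99} + \left(-2 - 8\right) \frac{1}{68}\right) = 2 - \left(- \frac{424}{297} - \frac{5}{34}\right) = 2 - - \frac{15901}{10098} = 2 + \frac{15901}{10098} = \frac{36097}{10098} \approx 3.5747$)
$y{\left(C,n \right)} = -4 + C + n$ ($y{\left(C,n \right)} = -4 + \left(C + n\right) = -4 + C + n$)
$\left(y{\left(J,152 \right)} + 679\right) \left(11271 + 24530\right) = \left(\left(-4 + \frac{36097}{10098} + 152\right) + 679\right) \left(11271 + 24530\right) = \left(\frac{1530601}{10098} + 679\right) 35801 = \frac{8387143}{10098} \cdot 35801 = \frac{300268106543}{10098}$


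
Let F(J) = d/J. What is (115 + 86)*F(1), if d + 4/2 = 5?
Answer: 603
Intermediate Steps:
d = 3 (d = -2 + 5 = 3)
F(J) = 3/J
(115 + 86)*F(1) = (115 + 86)*(3/1) = 201*(3*1) = 201*3 = 603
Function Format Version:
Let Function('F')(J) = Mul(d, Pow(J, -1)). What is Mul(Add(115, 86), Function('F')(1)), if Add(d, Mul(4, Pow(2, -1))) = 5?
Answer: 603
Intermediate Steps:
d = 3 (d = Add(-2, 5) = 3)
Function('F')(J) = Mul(3, Pow(J, -1))
Mul(Add(115, 86), Function('F')(1)) = Mul(Add(115, 86), Mul(3, Pow(1, -1))) = Mul(201, Mul(3, 1)) = Mul(201, 3) = 603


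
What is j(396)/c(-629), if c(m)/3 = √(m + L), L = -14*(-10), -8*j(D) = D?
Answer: 11*I*√489/326 ≈ 0.74616*I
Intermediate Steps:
j(D) = -D/8
L = 140
c(m) = 3*√(140 + m) (c(m) = 3*√(m + 140) = 3*√(140 + m))
j(396)/c(-629) = (-⅛*396)/((3*√(140 - 629))) = -99*(-I*√489/1467)/2 = -(-11)*I*√489/326 = 11*I*√489/326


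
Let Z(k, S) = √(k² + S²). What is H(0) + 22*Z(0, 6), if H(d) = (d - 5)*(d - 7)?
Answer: 167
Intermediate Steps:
Z(k, S) = √(S² + k²)
H(d) = (-7 + d)*(-5 + d) (H(d) = (-5 + d)*(-7 + d) = (-7 + d)*(-5 + d))
H(0) + 22*Z(0, 6) = (35 + 0² - 12*0) + 22*√(6² + 0²) = (35 + 0 + 0) + 22*√(36 + 0) = 35 + 22*√36 = 35 + 22*6 = 35 + 132 = 167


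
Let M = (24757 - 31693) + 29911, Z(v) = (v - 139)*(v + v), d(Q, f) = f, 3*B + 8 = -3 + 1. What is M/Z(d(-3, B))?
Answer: 41355/1708 ≈ 24.213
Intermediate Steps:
B = -10/3 (B = -8/3 + (-3 + 1)/3 = -8/3 + (⅓)*(-2) = -8/3 - ⅔ = -10/3 ≈ -3.3333)
Z(v) = 2*v*(-139 + v) (Z(v) = (-139 + v)*(2*v) = 2*v*(-139 + v))
M = 22975 (M = -6936 + 29911 = 22975)
M/Z(d(-3, B)) = 22975/((2*(-10/3)*(-139 - 10/3))) = 22975/((2*(-10/3)*(-427/3))) = 22975/(8540/9) = 22975*(9/8540) = 41355/1708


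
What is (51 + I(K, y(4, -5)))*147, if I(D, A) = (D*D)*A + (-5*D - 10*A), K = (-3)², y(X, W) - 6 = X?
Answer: 105252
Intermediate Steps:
y(X, W) = 6 + X
K = 9
I(D, A) = -10*A - 5*D + A*D² (I(D, A) = D²*A + (-10*A - 5*D) = A*D² + (-10*A - 5*D) = -10*A - 5*D + A*D²)
(51 + I(K, y(4, -5)))*147 = (51 + (-10*(6 + 4) - 5*9 + (6 + 4)*9²))*147 = (51 + (-10*10 - 45 + 10*81))*147 = (51 + (-100 - 45 + 810))*147 = (51 + 665)*147 = 716*147 = 105252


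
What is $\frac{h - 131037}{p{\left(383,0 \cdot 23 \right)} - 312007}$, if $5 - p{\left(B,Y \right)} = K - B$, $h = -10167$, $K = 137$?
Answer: $\frac{35301}{77939} \approx 0.45293$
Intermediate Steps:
$p{\left(B,Y \right)} = -132 + B$ ($p{\left(B,Y \right)} = 5 - \left(137 - B\right) = 5 + \left(-137 + B\right) = -132 + B$)
$\frac{h - 131037}{p{\left(383,0 \cdot 23 \right)} - 312007} = \frac{-10167 - 131037}{\left(-132 + 383\right) - 312007} = - \frac{141204}{251 - 312007} = - \frac{141204}{-311756} = \left(-141204\right) \left(- \frac{1}{311756}\right) = \frac{35301}{77939}$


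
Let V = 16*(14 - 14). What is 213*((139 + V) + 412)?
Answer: 117363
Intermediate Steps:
V = 0 (V = 16*0 = 0)
213*((139 + V) + 412) = 213*((139 + 0) + 412) = 213*(139 + 412) = 213*551 = 117363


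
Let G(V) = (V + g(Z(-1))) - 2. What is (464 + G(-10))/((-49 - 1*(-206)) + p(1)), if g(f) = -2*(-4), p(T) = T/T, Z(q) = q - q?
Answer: 230/79 ≈ 2.9114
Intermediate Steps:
Z(q) = 0
p(T) = 1
g(f) = 8
G(V) = 6 + V (G(V) = (V + 8) - 2 = (8 + V) - 2 = 6 + V)
(464 + G(-10))/((-49 - 1*(-206)) + p(1)) = (464 + (6 - 10))/((-49 - 1*(-206)) + 1) = (464 - 4)/((-49 + 206) + 1) = 460/(157 + 1) = 460/158 = 460*(1/158) = 230/79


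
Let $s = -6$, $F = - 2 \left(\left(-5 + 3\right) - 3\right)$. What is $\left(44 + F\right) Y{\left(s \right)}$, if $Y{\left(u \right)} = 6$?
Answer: $324$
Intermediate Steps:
$F = 10$ ($F = - 2 \left(-2 - 3\right) = \left(-2\right) \left(-5\right) = 10$)
$\left(44 + F\right) Y{\left(s \right)} = \left(44 + 10\right) 6 = 54 \cdot 6 = 324$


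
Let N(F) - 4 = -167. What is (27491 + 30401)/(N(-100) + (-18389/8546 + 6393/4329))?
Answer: -713917081176/2018419915 ≈ -353.70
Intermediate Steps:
N(F) = -163 (N(F) = 4 - 167 = -163)
(27491 + 30401)/(N(-100) + (-18389/8546 + 6393/4329)) = (27491 + 30401)/(-163 + (-18389/8546 + 6393/4329)) = 57892/(-163 + (-18389*1/8546 + 6393*(1/4329))) = 57892/(-163 + (-18389/8546 + 2131/1443)) = 57892/(-163 - 8323801/12331878) = 57892/(-2018419915/12331878) = 57892*(-12331878/2018419915) = -713917081176/2018419915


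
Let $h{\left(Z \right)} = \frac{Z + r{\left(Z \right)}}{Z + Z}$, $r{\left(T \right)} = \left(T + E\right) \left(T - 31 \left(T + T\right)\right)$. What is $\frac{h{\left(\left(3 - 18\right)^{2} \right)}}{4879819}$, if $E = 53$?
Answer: $- \frac{16957}{9759638} \approx -0.0017375$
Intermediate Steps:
$r{\left(T \right)} = - 61 T \left(53 + T\right)$ ($r{\left(T \right)} = \left(T + 53\right) \left(T - 31 \left(T + T\right)\right) = \left(53 + T\right) \left(T - 31 \cdot 2 T\right) = \left(53 + T\right) \left(T - 62 T\right) = \left(53 + T\right) \left(- 61 T\right) = - 61 T \left(53 + T\right)$)
$h{\left(Z \right)} = \frac{Z - 61 Z \left(53 + Z\right)}{2 Z}$ ($h{\left(Z \right)} = \frac{Z - 61 Z \left(53 + Z\right)}{Z + Z} = \frac{Z - 61 Z \left(53 + Z\right)}{2 Z}$)
$\frac{h{\left(\left(3 - 18\right)^{2} \right)}}{4879819} = \frac{-1616 - \frac{61 \left(3 - 18\right)^{2}}{2}}{4879819} = \left(-1616 - \frac{61 \left(-15\right)^{2}}{2}\right) \frac{1}{4879819} = \left(-1616 - \frac{13725}{2}\right) \frac{1}{4879819} = \left(- \frac{16957}{2}\right) \frac{1}{4879819} = - \frac{16957}{9759638}$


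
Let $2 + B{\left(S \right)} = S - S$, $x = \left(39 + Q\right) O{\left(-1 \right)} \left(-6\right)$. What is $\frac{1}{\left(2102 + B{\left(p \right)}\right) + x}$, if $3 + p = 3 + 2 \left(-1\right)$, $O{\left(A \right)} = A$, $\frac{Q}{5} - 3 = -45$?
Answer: $\frac{1}{1074} \approx 0.0009311$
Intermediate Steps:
$Q = -210$ ($Q = 15 + 5 \left(-45\right) = 15 - 225 = -210$)
$p = -2$ ($p = -3 + \left(3 + 2 \left(-1\right)\right) = -3 + \left(3 - 2\right) = -3 + 1 = -2$)
$x = -1026$ ($x = \left(39 - 210\right) \left(\left(-1\right) \left(-6\right)\right) = \left(-171\right) 6 = -1026$)
$B{\left(S \right)} = -2$ ($B{\left(S \right)} = -2 + \left(S - S\right) = -2 + 0 = -2$)
$\frac{1}{\left(2102 + B{\left(p \right)}\right) + x} = \frac{1}{\left(2102 - 2\right) - 1026} = \frac{1}{2100 - 1026} = \frac{1}{1074}$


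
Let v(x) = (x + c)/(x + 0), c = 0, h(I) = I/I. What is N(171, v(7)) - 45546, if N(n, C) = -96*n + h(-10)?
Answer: -61961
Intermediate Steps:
h(I) = 1
v(x) = 1 (v(x) = (x + 0)/(x + 0) = x/x = 1)
N(n, C) = 1 - 96*n (N(n, C) = -96*n + 1 = 1 - 96*n)
N(171, v(7)) - 45546 = (1 - 96*171) - 45546 = (1 - 16416) - 45546 = -16415 - 45546 = -61961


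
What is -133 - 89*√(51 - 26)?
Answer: -578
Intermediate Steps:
-133 - 89*√(51 - 26) = -133 - 89*√25 = -133 - 89*5 = -133 - 445 = -578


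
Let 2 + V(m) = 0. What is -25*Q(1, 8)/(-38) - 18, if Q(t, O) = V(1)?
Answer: -367/19 ≈ -19.316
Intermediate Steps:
V(m) = -2 (V(m) = -2 + 0 = -2)
Q(t, O) = -2
-25*Q(1, 8)/(-38) - 18 = -(-50)/(-38) - 18 = -(-50)*(-1)/38 - 18 = -25*1/19 - 18 = -25/19 - 18 = -367/19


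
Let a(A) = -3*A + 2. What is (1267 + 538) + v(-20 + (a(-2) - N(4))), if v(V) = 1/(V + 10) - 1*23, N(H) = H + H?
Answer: 17819/10 ≈ 1781.9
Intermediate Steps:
a(A) = 2 - 3*A
N(H) = 2*H
v(V) = -23 + 1/(10 + V) (v(V) = 1/(10 + V) - 23 = -23 + 1/(10 + V))
(1267 + 538) + v(-20 + (a(-2) - N(4))) = (1267 + 538) + (-229 - 23*(-20 + ((2 - 3*(-2)) - 2*4)))/(10 + (-20 + ((2 - 3*(-2)) - 2*4))) = 1805 + (-229 - 23*(-20 + ((2 + 6) - 1*8)))/(10 + (-20 + ((2 + 6) - 1*8))) = 1805 + (-229 - 23*(-20 + (8 - 8)))/(10 + (-20 + (8 - 8))) = 1805 + (-229 - 23*(-20 + 0))/(10 + (-20 + 0)) = 1805 + (-229 - 23*(-20))/(10 - 20) = 1805 + (-229 + 460)/(-10) = 1805 - ⅒*231 = 1805 - 231/10 = 17819/10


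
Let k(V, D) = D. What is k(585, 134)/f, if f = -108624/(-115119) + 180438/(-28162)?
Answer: -72404248542/2952128839 ≈ -24.526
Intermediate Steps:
f = -2952128839/540330213 (f = -108624*(-1/115119) + 180438*(-1/28162) = 36208/38373 - 90219/14081 = -2952128839/540330213 ≈ -5.4636)
k(585, 134)/f = 134/(-2952128839/540330213) = 134*(-540330213/2952128839) = -72404248542/2952128839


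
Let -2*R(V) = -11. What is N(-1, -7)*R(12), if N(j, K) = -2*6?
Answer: -66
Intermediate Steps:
R(V) = 11/2 (R(V) = -½*(-11) = 11/2)
N(j, K) = -12
N(-1, -7)*R(12) = -12*11/2 = -66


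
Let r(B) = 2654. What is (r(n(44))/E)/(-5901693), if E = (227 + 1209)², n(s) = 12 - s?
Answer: -1327/6084928764264 ≈ -2.1808e-10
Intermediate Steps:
E = 2062096 (E = 1436² = 2062096)
(r(n(44))/E)/(-5901693) = (2654/2062096)/(-5901693) = (2654*(1/2062096))*(-1/5901693) = (1327/1031048)*(-1/5901693) = -1327/6084928764264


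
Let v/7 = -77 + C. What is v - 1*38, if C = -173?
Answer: -1788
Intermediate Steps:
v = -1750 (v = 7*(-77 - 173) = 7*(-250) = -1750)
v - 1*38 = -1750 - 1*38 = -1750 - 38 = -1788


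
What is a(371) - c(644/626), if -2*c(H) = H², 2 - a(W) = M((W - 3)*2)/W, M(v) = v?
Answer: 19821196/36346499 ≈ 0.54534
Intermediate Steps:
a(W) = 2 - (-6 + 2*W)/W (a(W) = 2 - (W - 3)*2/W = 2 - (-3 + W)*2/W = 2 - (-6 + 2*W)/W)
c(H) = -H²/2
a(371) - c(644/626) = 6/371 - (-1)*(644/626)²/2 = 6*(1/371) - (-1)*(644*(1/626))²/2 = 6/371 - (-1)*(322/313)²/2 = 6/371 - (-1)*103684/(2*97969) = 6/371 - 1*(-51842/97969) = 6/371 + 51842/97969 = 19821196/36346499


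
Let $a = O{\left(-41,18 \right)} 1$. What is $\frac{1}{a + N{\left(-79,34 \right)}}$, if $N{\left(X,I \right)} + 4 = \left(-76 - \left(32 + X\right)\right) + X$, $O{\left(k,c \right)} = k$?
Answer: $- \frac{1}{153} \approx -0.0065359$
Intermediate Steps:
$N{\left(X,I \right)} = -112$ ($N{\left(X,I \right)} = -4 + \left(\left(-76 - \left(32 + X\right)\right) + X\right) = -4 + \left(\left(-108 - X\right) + X\right) = -4 - 108 = -112$)
$a = -41$ ($a = \left(-41\right) 1 = -41$)
$\frac{1}{a + N{\left(-79,34 \right)}} = \frac{1}{-41 - 112} = \frac{1}{-153} = - \frac{1}{153}$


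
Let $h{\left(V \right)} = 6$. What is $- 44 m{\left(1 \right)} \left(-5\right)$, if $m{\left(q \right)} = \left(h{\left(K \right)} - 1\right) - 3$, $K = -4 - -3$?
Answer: $440$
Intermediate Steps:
$K = -1$ ($K = -4 + 3 = -1$)
$m{\left(q \right)} = 2$ ($m{\left(q \right)} = \left(6 - 1\right) - 3 = 5 - 3 = 2$)
$- 44 m{\left(1 \right)} \left(-5\right) = \left(-44\right) 2 \left(-5\right) = \left(-88\right) \left(-5\right) = 440$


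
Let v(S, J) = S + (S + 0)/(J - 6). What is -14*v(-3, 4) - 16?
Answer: 5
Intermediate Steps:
v(S, J) = S + S/(-6 + J)
-14*v(-3, 4) - 16 = -(-42)*(-5 + 4)/(-6 + 4) - 16 = -(-42)*(-1)/(-2) - 16 = -(-42)*(-1)*(-1)/2 - 16 = -14*(-3/2) - 16 = 21 - 16 = 5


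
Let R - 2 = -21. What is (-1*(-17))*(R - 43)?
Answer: -1054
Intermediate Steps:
R = -19 (R = 2 - 21 = -19)
(-1*(-17))*(R - 43) = (-1*(-17))*(-19 - 43) = 17*(-62) = -1054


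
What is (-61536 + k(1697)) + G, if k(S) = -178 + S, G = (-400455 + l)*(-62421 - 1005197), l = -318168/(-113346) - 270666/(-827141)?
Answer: 742263551052919589599/1736168959 ≈ 4.2753e+11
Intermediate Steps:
l = 5441642706/1736168959 (l = -318168*(-1/113346) - 270666*(-1/827141) = 5892/2099 + 270666/827141 = 5441642706/1736168959 ≈ 3.1343)
G = 742263655252572001902/1736168959 (G = (-400455 + 5441642706/1736168959)*(-62421 - 1005197) = -695252098833639/1736168959*(-1067618) = 742263655252572001902/1736168959 ≈ 4.2753e+11)
(-61536 + k(1697)) + G = (-61536 + (-178 + 1697)) + 742263655252572001902/1736168959 = (-61536 + 1519) + 742263655252572001902/1736168959 = -60017 + 742263655252572001902/1736168959 = 742263551052919589599/1736168959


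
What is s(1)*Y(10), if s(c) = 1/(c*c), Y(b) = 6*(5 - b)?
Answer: -30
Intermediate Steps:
Y(b) = 30 - 6*b
s(c) = c⁻² (s(c) = 1/(c²) = c⁻²)
s(1)*Y(10) = (30 - 6*10)/1² = 1*(30 - 60) = 1*(-30) = -30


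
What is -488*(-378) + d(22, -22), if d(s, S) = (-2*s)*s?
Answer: 183496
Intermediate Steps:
d(s, S) = -2*s²
-488*(-378) + d(22, -22) = -488*(-378) - 2*22² = 184464 - 2*484 = 184464 - 968 = 183496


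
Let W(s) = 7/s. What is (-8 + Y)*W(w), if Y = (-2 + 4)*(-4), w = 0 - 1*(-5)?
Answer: -112/5 ≈ -22.400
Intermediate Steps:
w = 5 (w = 0 + 5 = 5)
Y = -8 (Y = 2*(-4) = -8)
(-8 + Y)*W(w) = (-8 - 8)*(7/5) = -112/5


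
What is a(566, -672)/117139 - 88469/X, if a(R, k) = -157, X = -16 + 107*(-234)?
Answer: 10359236713/2934800506 ≈ 3.5298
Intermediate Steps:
X = -25054 (X = -16 - 25038 = -25054)
a(566, -672)/117139 - 88469/X = -157/117139 - 88469/(-25054) = -157*1/117139 - 88469*(-1/25054) = -157/117139 + 88469/25054 = 10359236713/2934800506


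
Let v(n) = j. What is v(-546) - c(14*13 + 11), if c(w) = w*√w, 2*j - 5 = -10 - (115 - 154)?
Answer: 17 - 193*√193 ≈ -2664.2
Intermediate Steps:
j = 17 (j = 5/2 + (-10 - (115 - 154))/2 = 5/2 + (-10 - 1*(-39))/2 = 5/2 + (-10 + 39)/2 = 5/2 + (½)*29 = 5/2 + 29/2 = 17)
v(n) = 17
c(w) = w^(3/2)
v(-546) - c(14*13 + 11) = 17 - (14*13 + 11)^(3/2) = 17 - (182 + 11)^(3/2) = 17 - 193^(3/2) = 17 - 193*√193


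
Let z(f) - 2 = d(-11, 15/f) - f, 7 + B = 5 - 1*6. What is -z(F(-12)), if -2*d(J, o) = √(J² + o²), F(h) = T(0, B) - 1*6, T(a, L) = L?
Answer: -16 + √23941/28 ≈ -10.474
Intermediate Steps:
B = -8 (B = -7 + (5 - 1*6) = -7 + (5 - 6) = -7 - 1 = -8)
F(h) = -14 (F(h) = -8 - 1*6 = -8 - 6 = -14)
d(J, o) = -√(J² + o²)/2
z(f) = 2 - f - √(121 + 225/f²)/2 (z(f) = 2 + (-√((-11)² + (15/f)²)/2 - f) = 2 + (-√(121 + 225/f²)/2 - f) = 2 + (-f - √(121 + 225/f²)/2) = 2 - f - √(121 + 225/f²)/2)
-z(F(-12)) = -(2 - 1*(-14) - √(121 + 225/(-14)²)/2) = -(2 + 14 - √(121 + 225*(1/196))/2) = -(2 + 14 - √(121 + 225/196)/2) = -(2 + 14 - √23941/28) = -(16 - √23941/28) = -16 + √23941/28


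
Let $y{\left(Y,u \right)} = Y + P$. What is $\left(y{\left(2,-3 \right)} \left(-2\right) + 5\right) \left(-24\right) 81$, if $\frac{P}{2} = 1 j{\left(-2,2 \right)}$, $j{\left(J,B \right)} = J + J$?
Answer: $-33048$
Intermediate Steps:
$j{\left(J,B \right)} = 2 J$
$P = -8$ ($P = 2 \cdot 1 \cdot 2 \left(-2\right) = 2 \cdot 1 \left(-4\right) = 2 \left(-4\right) = -8$)
$y{\left(Y,u \right)} = -8 + Y$ ($y{\left(Y,u \right)} = Y - 8 = -8 + Y$)
$\left(y{\left(2,-3 \right)} \left(-2\right) + 5\right) \left(-24\right) 81 = \left(\left(-8 + 2\right) \left(-2\right) + 5\right) \left(-24\right) 81 = \left(\left(-6\right) \left(-2\right) + 5\right) \left(-24\right) 81 = \left(12 + 5\right) \left(-24\right) 81 = 17 \left(-24\right) 81 = \left(-408\right) 81 = -33048$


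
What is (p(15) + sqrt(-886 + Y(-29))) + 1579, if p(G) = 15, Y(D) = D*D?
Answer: 1594 + 3*I*sqrt(5) ≈ 1594.0 + 6.7082*I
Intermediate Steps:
Y(D) = D**2
(p(15) + sqrt(-886 + Y(-29))) + 1579 = (15 + sqrt(-886 + (-29)**2)) + 1579 = (15 + sqrt(-886 + 841)) + 1579 = (15 + sqrt(-45)) + 1579 = (15 + 3*I*sqrt(5)) + 1579 = 1594 + 3*I*sqrt(5)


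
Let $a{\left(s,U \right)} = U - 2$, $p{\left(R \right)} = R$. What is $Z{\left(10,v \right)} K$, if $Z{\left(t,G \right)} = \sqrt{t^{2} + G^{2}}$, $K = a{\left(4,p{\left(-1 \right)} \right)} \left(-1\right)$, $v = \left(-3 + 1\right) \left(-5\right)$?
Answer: $30 \sqrt{2} \approx 42.426$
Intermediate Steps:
$a{\left(s,U \right)} = -2 + U$ ($a{\left(s,U \right)} = U - 2 = -2 + U$)
$v = 10$ ($v = \left(-2\right) \left(-5\right) = 10$)
$K = 3$ ($K = \left(-2 - 1\right) \left(-1\right) = \left(-3\right) \left(-1\right) = 3$)
$Z{\left(t,G \right)} = \sqrt{G^{2} + t^{2}}$
$Z{\left(10,v \right)} K = \sqrt{10^{2} + 10^{2}} \cdot 3 = \sqrt{100 + 100} \cdot 3 = \sqrt{200} \cdot 3 = 10 \sqrt{2} \cdot 3 = 30 \sqrt{2}$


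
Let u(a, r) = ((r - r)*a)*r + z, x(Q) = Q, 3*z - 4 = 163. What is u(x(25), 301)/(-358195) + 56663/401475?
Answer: 1351603634/9587089175 ≈ 0.14098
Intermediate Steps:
z = 167/3 (z = 4/3 + (⅓)*163 = 4/3 + 163/3 = 167/3 ≈ 55.667)
u(a, r) = 167/3 (u(a, r) = ((r - r)*a)*r + 167/3 = (0*a)*r + 167/3 = 0*r + 167/3 = 0 + 167/3 = 167/3)
u(x(25), 301)/(-358195) + 56663/401475 = (167/3)/(-358195) + 56663/401475 = (167/3)*(-1/358195) + 56663*(1/401475) = -167/1074585 + 56663/401475 = 1351603634/9587089175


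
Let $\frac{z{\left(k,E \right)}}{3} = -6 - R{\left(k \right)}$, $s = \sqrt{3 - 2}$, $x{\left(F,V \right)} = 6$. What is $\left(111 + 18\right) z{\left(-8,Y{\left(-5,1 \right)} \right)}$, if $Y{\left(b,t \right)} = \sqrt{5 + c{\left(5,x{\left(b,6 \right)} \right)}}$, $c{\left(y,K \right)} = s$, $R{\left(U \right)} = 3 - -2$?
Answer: $-4257$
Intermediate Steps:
$R{\left(U \right)} = 5$ ($R{\left(U \right)} = 3 + 2 = 5$)
$s = 1$ ($s = \sqrt{1} = 1$)
$c{\left(y,K \right)} = 1$
$Y{\left(b,t \right)} = \sqrt{6}$ ($Y{\left(b,t \right)} = \sqrt{5 + 1} = \sqrt{6}$)
$z{\left(k,E \right)} = -33$ ($z{\left(k,E \right)} = 3 \left(-6 - 5\right) = 3 \left(-11\right) = -33$)
$\left(111 + 18\right) z{\left(-8,Y{\left(-5,1 \right)} \right)} = \left(111 + 18\right) \left(-33\right) = 129 \left(-33\right) = -4257$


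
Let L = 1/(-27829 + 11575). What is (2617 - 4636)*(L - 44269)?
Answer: 484256024071/5418 ≈ 8.9379e+7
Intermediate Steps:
L = -1/16254 (L = 1/(-16254) = -1/16254 ≈ -6.1523e-5)
(2617 - 4636)*(L - 44269) = (2617 - 4636)*(-1/16254 - 44269) = -2019*(-719548327/16254) = 484256024071/5418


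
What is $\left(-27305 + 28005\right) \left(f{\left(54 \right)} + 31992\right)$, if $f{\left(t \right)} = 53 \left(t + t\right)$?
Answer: $26401200$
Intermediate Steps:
$f{\left(t \right)} = 106 t$ ($f{\left(t \right)} = 53 \cdot 2 t = 106 t$)
$\left(-27305 + 28005\right) \left(f{\left(54 \right)} + 31992\right) = \left(-27305 + 28005\right) \left(106 \cdot 54 + 31992\right) = 700 \left(5724 + 31992\right) = 700 \cdot 37716 = 26401200$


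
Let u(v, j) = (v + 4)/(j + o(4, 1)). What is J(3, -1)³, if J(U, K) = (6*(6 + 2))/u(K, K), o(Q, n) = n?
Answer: 0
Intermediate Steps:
u(v, j) = (4 + v)/(1 + j) (u(v, j) = (v + 4)/(j + 1) = (4 + v)/(1 + j))
J(U, K) = 48*(1 + K)/(4 + K) (J(U, K) = (6*(6 + 2))/(((4 + K)/(1 + K))) = (6*8)*((1 + K)/(4 + K)) = 48*((1 + K)/(4 + K)) = 48*(1 + K)/(4 + K))
J(3, -1)³ = (48*(1 - 1)/(4 - 1))³ = (48*0/3)³ = (48*(⅓)*0)³ = 0³ = 0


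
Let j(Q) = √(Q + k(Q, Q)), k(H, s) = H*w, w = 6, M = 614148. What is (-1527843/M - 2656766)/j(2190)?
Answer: -543883017737*√15330/3138296280 ≈ -21458.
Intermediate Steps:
k(H, s) = 6*H (k(H, s) = H*6 = 6*H)
j(Q) = √7*√Q (j(Q) = √(Q + 6*Q) = √(7*Q) = √7*√Q)
(-1527843/M - 2656766)/j(2190) = (-1527843/614148 - 2656766)/((√7*√2190)) = (-1527843*1/614148 - 2656766)/(√15330) = (-509281/204716 - 2656766)*(√15330/15330) = -543883017737*√15330/3138296280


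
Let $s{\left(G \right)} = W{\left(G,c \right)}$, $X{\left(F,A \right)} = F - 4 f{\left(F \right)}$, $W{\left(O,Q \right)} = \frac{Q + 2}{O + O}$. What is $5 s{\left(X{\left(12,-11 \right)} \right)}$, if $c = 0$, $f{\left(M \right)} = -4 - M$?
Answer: $\frac{5}{76} \approx 0.065789$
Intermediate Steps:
$W{\left(O,Q \right)} = \frac{2 + Q}{2 O}$
$X{\left(F,A \right)} = 16 + 5 F$ ($X{\left(F,A \right)} = F - 4 \left(-4 - F\right) = F + \left(16 + 4 F\right) = 16 + 5 F$)
$s{\left(G \right)} = \frac{1}{G}$ ($s{\left(G \right)} = \frac{2 + 0}{2 G} = \frac{1}{2} \frac{1}{G} 2 = \frac{1}{G}$)
$5 s{\left(X{\left(12,-11 \right)} \right)} = \frac{5}{16 + 5 \cdot 12} = \frac{5}{16 + 60} = \frac{5}{76}$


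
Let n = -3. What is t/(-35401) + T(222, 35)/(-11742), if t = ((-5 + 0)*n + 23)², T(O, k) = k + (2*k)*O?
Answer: -568326023/415678542 ≈ -1.3672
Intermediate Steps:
T(O, k) = k + 2*O*k
t = 1444 (t = ((-5 + 0)*(-3) + 23)² = (-5*(-3) + 23)² = (15 + 23)² = 38² = 1444)
t/(-35401) + T(222, 35)/(-11742) = 1444/(-35401) + (35*(1 + 2*222))/(-11742) = 1444*(-1/35401) + (35*(1 + 444))*(-1/11742) = -1444/35401 + (35*445)*(-1/11742) = -1444/35401 + 15575*(-1/11742) = -1444/35401 - 15575/11742 = -568326023/415678542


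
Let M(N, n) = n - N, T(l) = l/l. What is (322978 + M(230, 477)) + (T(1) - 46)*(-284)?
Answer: 336005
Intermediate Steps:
T(l) = 1
(322978 + M(230, 477)) + (T(1) - 46)*(-284) = (322978 + (477 - 1*230)) + (1 - 46)*(-284) = (322978 + (477 - 230)) - 45*(-284) = (322978 + 247) + 12780 = 323225 + 12780 = 336005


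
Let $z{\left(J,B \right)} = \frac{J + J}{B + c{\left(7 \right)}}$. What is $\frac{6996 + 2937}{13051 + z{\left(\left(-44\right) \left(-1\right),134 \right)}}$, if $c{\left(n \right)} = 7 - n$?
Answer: $\frac{31691}{41641} \approx 0.76105$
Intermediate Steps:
$z{\left(J,B \right)} = \frac{2 J}{B}$ ($z{\left(J,B \right)} = \frac{J + J}{B + \left(7 - 7\right)} = \frac{2 J}{B + \left(7 - 7\right)} = \frac{2 J}{B + 0} = \frac{2 J}{B}$)
$\frac{6996 + 2937}{13051 + z{\left(\left(-44\right) \left(-1\right),134 \right)}} = \frac{6996 + 2937}{13051 + \frac{2 \left(\left(-44\right) \left(-1\right)\right)}{134}} = \frac{9933}{13051 + 2 \cdot 44 \cdot \frac{1}{134}} = \frac{9933}{13051 + \frac{44}{67}} = \frac{9933}{\frac{874461}{67}} = 9933 \cdot \frac{67}{874461} = \frac{31691}{41641}$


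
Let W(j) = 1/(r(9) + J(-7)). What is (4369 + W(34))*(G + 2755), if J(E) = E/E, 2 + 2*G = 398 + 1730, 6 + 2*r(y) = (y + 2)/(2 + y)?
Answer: 50034890/3 ≈ 1.6678e+7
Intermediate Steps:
r(y) = -5/2 (r(y) = -3 + ((y + 2)/(2 + y))/2 = -3 + ((2 + y)/(2 + y))/2 = -3 + (1/2)*1 = -3 + 1/2 = -5/2)
G = 1063 (G = -1 + (398 + 1730)/2 = -1 + (1/2)*2128 = -1 + 1064 = 1063)
J(E) = 1
W(j) = -2/3 (W(j) = 1/(-5/2 + 1) = 1/(-3/2) = -2/3)
(4369 + W(34))*(G + 2755) = (4369 - 2/3)*(1063 + 2755) = (13105/3)*3818 = 50034890/3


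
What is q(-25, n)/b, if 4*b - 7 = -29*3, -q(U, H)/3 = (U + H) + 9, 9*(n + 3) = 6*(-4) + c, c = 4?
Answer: -191/60 ≈ -3.1833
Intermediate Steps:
n = -47/9 (n = -3 + (6*(-4) + 4)/9 = -3 + (-24 + 4)/9 = -3 + (1/9)*(-20) = -3 - 20/9 = -47/9 ≈ -5.2222)
q(U, H) = -27 - 3*H - 3*U (q(U, H) = -3*((U + H) + 9) = -3*((H + U) + 9) = -3*(9 + H + U) = -27 - 3*H - 3*U)
b = -20 (b = 7/4 + (-29*3)/4 = 7/4 + (1/4)*(-87) = 7/4 - 87/4 = -20)
q(-25, n)/b = (-27 - 3*(-47/9) - 3*(-25))/(-20) = (-27 + 47/3 + 75)*(-1/20) = (191/3)*(-1/20) = -191/60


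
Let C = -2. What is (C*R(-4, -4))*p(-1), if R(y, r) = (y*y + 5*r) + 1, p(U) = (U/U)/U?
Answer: -6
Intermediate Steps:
p(U) = 1/U
R(y, r) = 1 + y² + 5*r (R(y, r) = (y² + 5*r) + 1 = 1 + y² + 5*r)
(C*R(-4, -4))*p(-1) = -2*(1 + (-4)² + 5*(-4))/(-1) = -2*(1 + 16 - 20)*(-1) = -2*(-3)*(-1) = 6*(-1) = -6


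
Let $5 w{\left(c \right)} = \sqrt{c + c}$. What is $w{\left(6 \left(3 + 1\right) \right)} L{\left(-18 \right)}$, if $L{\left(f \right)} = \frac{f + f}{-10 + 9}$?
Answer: $\frac{144 \sqrt{3}}{5} \approx 49.883$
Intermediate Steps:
$L{\left(f \right)} = - 2 f$ ($L{\left(f \right)} = \frac{2 f}{-1} = 2 f \left(-1\right) = - 2 f$)
$w{\left(c \right)} = \frac{\sqrt{2} \sqrt{c}}{5}$ ($w{\left(c \right)} = \frac{\sqrt{c + c}}{5} = \frac{\sqrt{2 c}}{5} = \frac{\sqrt{2} \sqrt{c}}{5}$)
$w{\left(6 \left(3 + 1\right) \right)} L{\left(-18 \right)} = \frac{\sqrt{2} \sqrt{6 \left(3 + 1\right)}}{5} \left(\left(-2\right) \left(-18\right)\right) = \frac{\sqrt{2} \sqrt{6 \cdot 4}}{5} \cdot 36 = \frac{\sqrt{2} \sqrt{24}}{5} \cdot 36 = \frac{\sqrt{2} \cdot 2 \sqrt{6}}{5} \cdot 36 = \frac{4 \sqrt{3}}{5} \cdot 36 = \frac{144 \sqrt{3}}{5}$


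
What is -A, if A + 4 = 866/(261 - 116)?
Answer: -286/145 ≈ -1.9724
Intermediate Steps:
A = 286/145 (A = -4 + 866/(261 - 116) = -4 + 866/145 = 286/145 ≈ 1.9724)
-A = -1*286/145 = -286/145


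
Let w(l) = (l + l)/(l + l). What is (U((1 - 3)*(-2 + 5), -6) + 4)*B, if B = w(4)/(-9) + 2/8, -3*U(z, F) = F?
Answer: ⅚ ≈ 0.83333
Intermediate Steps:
U(z, F) = -F/3
w(l) = 1 (w(l) = (2*l)/((2*l)) = (2*l)*(1/(2*l)) = 1)
B = 5/36 (B = 1/(-9) + 2/8 = 1*(-⅑) + 2*(⅛) = -⅑ + ¼ = 5/36 ≈ 0.13889)
(U((1 - 3)*(-2 + 5), -6) + 4)*B = (-⅓*(-6) + 4)*(5/36) = (2 + 4)*(5/36) = 6*(5/36) = ⅚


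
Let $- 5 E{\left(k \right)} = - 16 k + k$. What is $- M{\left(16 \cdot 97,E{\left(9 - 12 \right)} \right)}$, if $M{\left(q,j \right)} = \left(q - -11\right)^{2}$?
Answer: $-2442969$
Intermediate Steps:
$E{\left(k \right)} = 3 k$ ($E{\left(k \right)} = - \frac{- 16 k + k}{5} = - \frac{\left(-15\right) k}{5} = 3 k$)
$M{\left(q,j \right)} = \left(11 + q\right)^{2}$ ($M{\left(q,j \right)} = \left(q + 11\right)^{2} = \left(11 + q\right)^{2}$)
$- M{\left(16 \cdot 97,E{\left(9 - 12 \right)} \right)} = - \left(11 + 16 \cdot 97\right)^{2} = - \left(11 + 1552\right)^{2} = - 1563^{2} = \left(-1\right) 2442969 = -2442969$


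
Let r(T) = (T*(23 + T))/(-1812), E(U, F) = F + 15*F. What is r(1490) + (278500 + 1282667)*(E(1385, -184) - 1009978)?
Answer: -1432694403503629/906 ≈ -1.5813e+12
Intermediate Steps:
E(U, F) = 16*F
r(T) = -T*(23 + T)/1812 (r(T) = (T*(23 + T))*(-1/1812) = -T*(23 + T)/1812)
r(1490) + (278500 + 1282667)*(E(1385, -184) - 1009978) = -1/1812*1490*(23 + 1490) + (278500 + 1282667)*(16*(-184) - 1009978) = -1/1812*1490*1513 + 1561167*(-2944 - 1009978) = -1127185/906 + 1561167*(-1012922) = -1127185/906 - 1581340399974 = -1432694403503629/906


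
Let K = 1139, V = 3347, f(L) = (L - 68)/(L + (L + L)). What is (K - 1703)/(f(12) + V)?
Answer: -5076/30109 ≈ -0.16859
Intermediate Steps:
f(L) = (-68 + L)/(3*L) (f(L) = (-68 + L)/(L + 2*L) = (-68 + L)/((3*L)) = (-68 + L)*(1/(3*L)) = (-68 + L)/(3*L))
(K - 1703)/(f(12) + V) = (1139 - 1703)/((1/3)*(-68 + 12)/12 + 3347) = -564/((1/3)*(1/12)*(-56) + 3347) = -564/(-14/9 + 3347) = -564/30109/9 = -564*9/30109 = -5076/30109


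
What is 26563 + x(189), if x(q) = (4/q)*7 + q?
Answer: 722308/27 ≈ 26752.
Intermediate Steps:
x(q) = q + 28/q (x(q) = 28/q + q = q + 28/q)
26563 + x(189) = 26563 + (189 + 28/189) = 26563 + (189 + 28*(1/189)) = 26563 + (189 + 4/27) = 26563 + 5107/27 = 722308/27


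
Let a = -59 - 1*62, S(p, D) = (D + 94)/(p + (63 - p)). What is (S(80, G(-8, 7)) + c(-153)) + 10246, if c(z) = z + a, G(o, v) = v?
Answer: 628337/63 ≈ 9973.6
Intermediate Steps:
S(p, D) = 94/63 + D/63 (S(p, D) = (94 + D)/63 = (94 + D)*(1/63) = 94/63 + D/63)
a = -121 (a = -59 - 62 = -121)
c(z) = -121 + z (c(z) = z - 121 = -121 + z)
(S(80, G(-8, 7)) + c(-153)) + 10246 = ((94/63 + (1/63)*7) + (-121 - 153)) + 10246 = ((94/63 + ⅑) - 274) + 10246 = (101/63 - 274) + 10246 = -17161/63 + 10246 = 628337/63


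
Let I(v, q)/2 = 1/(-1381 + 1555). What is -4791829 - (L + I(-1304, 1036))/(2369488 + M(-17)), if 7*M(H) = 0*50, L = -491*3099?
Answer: -493906820949521/103072728 ≈ -4.7918e+6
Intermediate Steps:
I(v, q) = 1/87 (I(v, q) = 2/(-1381 + 1555) = 2/174 = 2*(1/174) = 1/87)
L = -1521609
M(H) = 0 (M(H) = (0*50)/7 = (⅐)*0 = 0)
-4791829 - (L + I(-1304, 1036))/(2369488 + M(-17)) = -4791829 - (-1521609 + 1/87)/(2369488 + 0) = -4791829 - (-132379982)/(87*2369488) = -4791829 - 1*(-66189991/103072728) = -4791829 + 66189991/103072728 = -493906820949521/103072728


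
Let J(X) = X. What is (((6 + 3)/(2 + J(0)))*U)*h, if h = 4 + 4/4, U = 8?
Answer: 180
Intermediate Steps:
h = 5 (h = 4 + 4*(¼) = 4 + 1 = 5)
(((6 + 3)/(2 + J(0)))*U)*h = (((6 + 3)/(2 + 0))*8)*5 = ((9/2)*8)*5 = 36*5 = 180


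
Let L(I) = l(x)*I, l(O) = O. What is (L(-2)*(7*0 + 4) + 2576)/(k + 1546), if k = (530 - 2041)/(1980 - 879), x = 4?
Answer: 2800944/1700635 ≈ 1.6470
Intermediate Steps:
L(I) = 4*I
k = -1511/1101 ≈ -1.3724
(L(-2)*(7*0 + 4) + 2576)/(k + 1546) = ((4*(-2))*(7*0 + 4) + 2576)/(-1511/1101 + 1546) = (-8*(0 + 4) + 2576)/(1700635/1101) = (-8*4 + 2576)*(1101/1700635) = (-32 + 2576)*(1101/1700635) = 2544*(1101/1700635) = 2800944/1700635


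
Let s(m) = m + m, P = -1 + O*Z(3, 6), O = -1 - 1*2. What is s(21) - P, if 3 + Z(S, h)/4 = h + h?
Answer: 151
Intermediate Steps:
Z(S, h) = -12 + 8*h (Z(S, h) = -12 + 4*(h + h) = -12 + 4*(2*h) = -12 + 8*h)
O = -3 (O = -1 - 2 = -3)
P = -109 (P = -1 - 3*(-12 + 8*6) = -1 - 3*(-12 + 48) = -1 - 3*36 = -1 - 108 = -109)
s(m) = 2*m
s(21) - P = 2*21 - 1*(-109) = 42 + 109 = 151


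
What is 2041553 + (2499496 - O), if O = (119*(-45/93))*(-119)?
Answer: 140560104/31 ≈ 4.5342e+6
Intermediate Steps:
O = 212415/31 (O = (119*(-45*1/93))*(-119) = (119*(-15/31))*(-119) = -1785/31*(-119) = 212415/31 ≈ 6852.1)
2041553 + (2499496 - O) = 2041553 + (2499496 - 1*212415/31) = 2041553 + (2499496 - 212415/31) = 2041553 + 77271961/31 = 140560104/31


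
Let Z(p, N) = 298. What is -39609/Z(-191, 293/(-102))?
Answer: -39609/298 ≈ -132.92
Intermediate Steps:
-39609/Z(-191, 293/(-102)) = -39609/298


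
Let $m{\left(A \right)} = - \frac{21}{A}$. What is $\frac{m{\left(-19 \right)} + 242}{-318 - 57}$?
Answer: $- \frac{4619}{7125} \approx -0.64828$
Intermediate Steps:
$\frac{m{\left(-19 \right)} + 242}{-318 - 57} = \frac{- \frac{21}{-19} + 242}{-318 - 57} = \frac{\left(-21\right) \left(- \frac{1}{19}\right) + 242}{-375} = \left(\frac{21}{19} + 242\right) \left(- \frac{1}{375}\right) = \frac{4619}{19} \left(- \frac{1}{375}\right) = - \frac{4619}{7125}$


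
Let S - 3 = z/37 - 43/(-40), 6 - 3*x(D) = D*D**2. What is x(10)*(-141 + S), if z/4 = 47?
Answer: 32326371/740 ≈ 43684.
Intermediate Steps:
z = 188 (z = 4*47 = 188)
x(D) = 2 - D**3/3 (x(D) = 2 - D*D**2/3 = 2 - D**3/3)
S = 13551/1480 (S = 3 + (188/37 - 43/(-40)) = 3 + (188*(1/37) - 43*(-1/40)) = 3 + (188/37 + 43/40) = 3 + 9111/1480 = 13551/1480 ≈ 9.1561)
x(10)*(-141 + S) = (2 - 1/3*10**3)*(-141 + 13551/1480) = (2 - 1/3*1000)*(-195129/1480) = (2 - 1000/3)*(-195129/1480) = -994/3*(-195129/1480) = 32326371/740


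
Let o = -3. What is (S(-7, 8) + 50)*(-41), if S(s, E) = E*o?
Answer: -1066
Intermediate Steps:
S(s, E) = -3*E (S(s, E) = E*(-3) = -3*E)
(S(-7, 8) + 50)*(-41) = (-3*8 + 50)*(-41) = (-24 + 50)*(-41) = 26*(-41) = -1066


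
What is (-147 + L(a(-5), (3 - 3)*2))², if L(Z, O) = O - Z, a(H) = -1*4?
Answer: 20449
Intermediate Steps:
a(H) = -4
(-147 + L(a(-5), (3 - 3)*2))² = (-147 + ((3 - 3)*2 - 1*(-4)))² = (-147 + (0*2 + 4))² = (-147 + (0 + 4))² = (-147 + 4)² = (-143)² = 20449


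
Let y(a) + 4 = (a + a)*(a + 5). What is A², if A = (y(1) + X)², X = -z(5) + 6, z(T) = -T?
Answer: 130321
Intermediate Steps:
X = 11 (X = -(-1)*5 + 6 = -1*(-5) + 6 = 5 + 6 = 11)
y(a) = -4 + 2*a*(5 + a) (y(a) = -4 + (a + a)*(a + 5) = -4 + (2*a)*(5 + a) = -4 + 2*a*(5 + a))
A = 361 (A = ((-4 + 2*1² + 10*1) + 11)² = ((-4 + 2*1 + 10) + 11)² = ((-4 + 2 + 10) + 11)² = (8 + 11)² = 19² = 361)
A² = 361² = 130321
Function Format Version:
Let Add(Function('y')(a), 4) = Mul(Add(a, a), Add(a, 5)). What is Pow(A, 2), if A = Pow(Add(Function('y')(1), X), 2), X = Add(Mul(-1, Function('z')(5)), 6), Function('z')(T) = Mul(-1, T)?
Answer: 130321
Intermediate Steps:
X = 11 (X = Add(Mul(-1, Mul(-1, 5)), 6) = Add(Mul(-1, -5), 6) = Add(5, 6) = 11)
Function('y')(a) = Add(-4, Mul(2, a, Add(5, a))) (Function('y')(a) = Add(-4, Mul(Add(a, a), Add(a, 5))) = Add(-4, Mul(Mul(2, a), Add(5, a))) = Add(-4, Mul(2, a, Add(5, a))))
A = 361 (A = Pow(Add(Add(-4, Mul(2, Pow(1, 2)), Mul(10, 1)), 11), 2) = Pow(Add(Add(-4, Mul(2, 1), 10), 11), 2) = Pow(Add(Add(-4, 2, 10), 11), 2) = Pow(Add(8, 11), 2) = Pow(19, 2) = 361)
Pow(A, 2) = Pow(361, 2) = 130321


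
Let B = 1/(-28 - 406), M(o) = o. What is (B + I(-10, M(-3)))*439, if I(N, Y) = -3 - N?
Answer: 1333243/434 ≈ 3072.0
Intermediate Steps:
B = -1/434 (B = 1/(-434) = -1/434 ≈ -0.0023041)
(B + I(-10, M(-3)))*439 = (-1/434 + (-3 - 1*(-10)))*439 = (-1/434 + (-3 + 10))*439 = (-1/434 + 7)*439 = (3037/434)*439 = 1333243/434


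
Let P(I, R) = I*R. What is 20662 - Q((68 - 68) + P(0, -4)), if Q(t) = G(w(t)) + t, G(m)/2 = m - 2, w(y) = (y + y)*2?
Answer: 20666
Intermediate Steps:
w(y) = 4*y (w(y) = (2*y)*2 = 4*y)
G(m) = -4 + 2*m (G(m) = 2*(m - 2) = 2*(-2 + m) = -4 + 2*m)
Q(t) = -4 + 9*t (Q(t) = (-4 + 2*(4*t)) + t = (-4 + 8*t) + t = -4 + 9*t)
20662 - Q((68 - 68) + P(0, -4)) = 20662 - (-4 + 9*((68 - 68) + 0*(-4))) = 20662 - (-4 + 9*(0 + 0)) = 20662 - (-4 + 9*0) = 20662 - (-4 + 0) = 20662 - 1*(-4) = 20662 + 4 = 20666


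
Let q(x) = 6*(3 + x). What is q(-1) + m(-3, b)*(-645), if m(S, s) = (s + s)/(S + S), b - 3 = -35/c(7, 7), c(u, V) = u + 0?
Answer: -418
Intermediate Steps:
c(u, V) = u
b = -2 (b = 3 - 35/7 = 3 - 35*⅐ = 3 - 5 = -2)
q(x) = 18 + 6*x
m(S, s) = s/S (m(S, s) = (2*s)/((2*S)) = (2*s)*(1/(2*S)) = s/S)
q(-1) + m(-3, b)*(-645) = (18 + 6*(-1)) - 2/(-3)*(-645) = (18 - 6) - 2*(-⅓)*(-645) = 12 + (⅔)*(-645) = 12 - 430 = -418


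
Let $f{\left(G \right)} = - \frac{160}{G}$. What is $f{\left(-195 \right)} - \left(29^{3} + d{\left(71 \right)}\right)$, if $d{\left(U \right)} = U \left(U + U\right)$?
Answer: $- \frac{1344337}{39} \approx -34470.0$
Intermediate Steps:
$d{\left(U \right)} = 2 U^{2}$ ($d{\left(U \right)} = U 2 U = 2 U^{2}$)
$f{\left(-195 \right)} - \left(29^{3} + d{\left(71 \right)}\right) = - \frac{160}{-195} - \left(29^{3} + 2 \cdot 71^{2}\right) = \left(-160\right) \left(- \frac{1}{195}\right) - \left(24389 + 2 \cdot 5041\right) = \frac{32}{39} - \left(24389 + 10082\right) = \frac{32}{39} - 34471 = - \frac{1344337}{39}$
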